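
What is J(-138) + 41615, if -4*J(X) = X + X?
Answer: 41684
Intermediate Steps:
J(X) = -X/2 (J(X) = -(X + X)/4 = -X/2)
J(-138) + 41615 = -1/2*(-138) + 41615 = 69 + 41615 = 41684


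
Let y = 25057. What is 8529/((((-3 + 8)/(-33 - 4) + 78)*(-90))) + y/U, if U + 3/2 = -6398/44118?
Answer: -19110590101001/1254531450 ≈ -15233.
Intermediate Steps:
U = -72575/44118 (U = -3/2 - 6398/44118 = -3/2 - 6398*1/44118 = -3/2 - 3199/22059 = -72575/44118 ≈ -1.6450)
8529/((((-3 + 8)/(-33 - 4) + 78)*(-90))) + y/U = 8529/((((-3 + 8)/(-33 - 4) + 78)*(-90))) + 25057/(-72575/44118) = 8529/(((5/(-37) + 78)*(-90))) + 25057*(-44118/72575) = 8529/(((5*(-1/37) + 78)*(-90))) - 1105464726/72575 = 8529/(((-5/37 + 78)*(-90))) - 1105464726/72575 = 8529/(((2881/37)*(-90))) - 1105464726/72575 = 8529/(-259290/37) - 1105464726/72575 = 8529*(-37/259290) - 1105464726/72575 = -105191/86430 - 1105464726/72575 = -19110590101001/1254531450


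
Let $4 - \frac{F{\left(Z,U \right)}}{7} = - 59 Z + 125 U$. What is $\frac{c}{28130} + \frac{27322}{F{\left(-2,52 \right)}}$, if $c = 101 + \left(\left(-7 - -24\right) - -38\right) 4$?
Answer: $- \frac{376853101}{651181370} \approx -0.57872$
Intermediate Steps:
$F{\left(Z,U \right)} = 28 - 875 U + 413 Z$ ($F{\left(Z,U \right)} = 28 - 7 \left(- 59 Z + 125 U\right) = 28 - \left(- 413 Z + 875 U\right) = 28 - 875 U + 413 Z$)
$c = 321$ ($c = 101 + \left(\left(-7 + 24\right) + 38\right) 4 = 101 + \left(17 + 38\right) 4 = 101 + 55 \cdot 4 = 101 + 220 = 321$)
$\frac{c}{28130} + \frac{27322}{F{\left(-2,52 \right)}} = \frac{321}{28130} + \frac{27322}{28 - 45500 + 413 \left(-2\right)} = 321 \cdot \frac{1}{28130} + \frac{27322}{28 - 45500 - 826} = \frac{321}{28130} + \frac{27322}{-46298} = \frac{321}{28130} + 27322 \left(- \frac{1}{46298}\right) = \frac{321}{28130} - \frac{13661}{23149} = - \frac{376853101}{651181370}$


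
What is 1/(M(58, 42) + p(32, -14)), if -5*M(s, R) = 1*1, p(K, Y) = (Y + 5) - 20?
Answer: -5/146 ≈ -0.034247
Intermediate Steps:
p(K, Y) = -15 + Y (p(K, Y) = (5 + Y) - 20 = -15 + Y)
M(s, R) = -1/5
1/(M(58, 42) + p(32, -14)) = 1/(-1/5 + (-15 - 14)) = 1/(-1/5 - 29) = 1/(-146/5) = -5/146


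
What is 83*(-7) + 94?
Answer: -487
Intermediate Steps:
83*(-7) + 94 = -581 + 94 = -487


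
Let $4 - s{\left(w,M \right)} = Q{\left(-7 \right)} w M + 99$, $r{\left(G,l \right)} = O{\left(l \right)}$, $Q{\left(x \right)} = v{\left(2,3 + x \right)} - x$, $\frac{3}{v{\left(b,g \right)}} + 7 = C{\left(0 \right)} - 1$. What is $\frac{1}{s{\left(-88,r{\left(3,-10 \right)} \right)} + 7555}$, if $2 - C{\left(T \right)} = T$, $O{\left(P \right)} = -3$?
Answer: $\frac{1}{5744} \approx 0.00017409$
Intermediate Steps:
$C{\left(T \right)} = 2 - T$
$v{\left(b,g \right)} = - \frac{1}{2}$ ($v{\left(b,g \right)} = \frac{3}{-7 + \left(\left(2 - 0\right) - 1\right)} = \frac{3}{-7 + \left(\left(2 + 0\right) - 1\right)} = \frac{3}{-7 + \left(2 - 1\right)} = \frac{3}{-7 + 1} = \frac{3}{-6} = 3 \left(- \frac{1}{6}\right) = - \frac{1}{2}$)
$Q{\left(x \right)} = - \frac{1}{2} - x$
$r{\left(G,l \right)} = -3$
$s{\left(w,M \right)} = -95 - \frac{13 M w}{2}$ ($s{\left(w,M \right)} = 4 - \left(\left(- \frac{1}{2} - -7\right) w M + 99\right) = 4 - \left(\left(- \frac{1}{2} + 7\right) w M + 99\right) = 4 - \left(\frac{13 w}{2} M + 99\right) = 4 - \left(\frac{13 M w}{2} + 99\right) = 4 - \left(99 + \frac{13 M w}{2}\right) = -95 - \frac{13 M w}{2}$)
$\frac{1}{s{\left(-88,r{\left(3,-10 \right)} \right)} + 7555} = \frac{1}{\left(-95 - \left(- \frac{39}{2}\right) \left(-88\right)\right) + 7555} = \frac{1}{\left(-95 - 1716\right) + 7555} = \frac{1}{-1811 + 7555} = \frac{1}{5744}$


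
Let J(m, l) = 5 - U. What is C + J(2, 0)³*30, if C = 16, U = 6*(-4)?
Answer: 731686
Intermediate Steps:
U = -24
J(m, l) = 29 (J(m, l) = 5 - 1*(-24) = 5 + 24 = 29)
C + J(2, 0)³*30 = 16 + 29³*30 = 16 + 24389*30 = 16 + 731670 = 731686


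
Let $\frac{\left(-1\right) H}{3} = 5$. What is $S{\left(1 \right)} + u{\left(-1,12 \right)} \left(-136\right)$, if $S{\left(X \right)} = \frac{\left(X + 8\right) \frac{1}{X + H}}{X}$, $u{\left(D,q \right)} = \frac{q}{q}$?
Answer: $- \frac{1913}{14} \approx -136.64$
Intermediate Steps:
$H = -15$ ($H = \left(-3\right) 5 = -15$)
$u{\left(D,q \right)} = 1$
$S{\left(X \right)} = \frac{8 + X}{X \left(-15 + X\right)}$ ($S{\left(X \right)} = \frac{\left(X + 8\right) \frac{1}{X - 15}}{X} = \frac{\left(8 + X\right) \frac{1}{-15 + X}}{X} = \frac{\frac{1}{-15 + X} \left(8 + X\right)}{X} = \frac{8 + X}{X \left(-15 + X\right)}$)
$S{\left(1 \right)} + u{\left(-1,12 \right)} \left(-136\right) = \frac{8 + 1}{1 \left(-15 + 1\right)} + 1 \left(-136\right) = 1 \frac{1}{-14} \cdot 9 - 136 = 1 \left(- \frac{1}{14}\right) 9 - 136 = - \frac{9}{14} - 136 = - \frac{1913}{14}$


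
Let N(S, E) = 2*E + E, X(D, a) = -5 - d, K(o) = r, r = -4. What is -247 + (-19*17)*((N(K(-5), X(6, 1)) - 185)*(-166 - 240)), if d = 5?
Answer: -28194917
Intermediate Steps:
K(o) = -4
X(D, a) = -10 (X(D, a) = -5 - 1*5 = -5 - 5 = -10)
N(S, E) = 3*E
-247 + (-19*17)*((N(K(-5), X(6, 1)) - 185)*(-166 - 240)) = -247 + (-19*17)*((3*(-10) - 185)*(-166 - 240)) = -247 - 323*(-30 - 185)*(-406) = -247 - (-69445)*(-406) = -247 - 323*87290 = -247 - 28194670 = -28194917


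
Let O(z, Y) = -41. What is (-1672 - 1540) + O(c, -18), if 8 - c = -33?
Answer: -3253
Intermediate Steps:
c = 41 (c = 8 - 1*(-33) = 8 + 33 = 41)
(-1672 - 1540) + O(c, -18) = (-1672 - 1540) - 41 = -3212 - 41 = -3253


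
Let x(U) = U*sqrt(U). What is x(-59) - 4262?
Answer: -4262 - 59*I*sqrt(59) ≈ -4262.0 - 453.19*I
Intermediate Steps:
x(U) = U**(3/2)
x(-59) - 4262 = (-59)**(3/2) - 4262 = -59*I*sqrt(59) - 4262 = -4262 - 59*I*sqrt(59)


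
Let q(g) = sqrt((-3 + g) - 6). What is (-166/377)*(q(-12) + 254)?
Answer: -42164/377 - 166*I*sqrt(21)/377 ≈ -111.84 - 2.0178*I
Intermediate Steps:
q(g) = sqrt(-9 + g)
(-166/377)*(q(-12) + 254) = (-166/377)*(sqrt(-9 - 12) + 254) = (-166*1/377)*(sqrt(-21) + 254) = -166*(I*sqrt(21) + 254)/377 = -166*(254 + I*sqrt(21))/377 = -42164/377 - 166*I*sqrt(21)/377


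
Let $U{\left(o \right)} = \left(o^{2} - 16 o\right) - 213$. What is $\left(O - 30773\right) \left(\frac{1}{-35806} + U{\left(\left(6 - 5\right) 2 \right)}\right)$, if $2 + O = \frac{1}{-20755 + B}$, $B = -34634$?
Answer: $\frac{7354692013366786}{991629267} \approx 7.4168 \cdot 10^{6}$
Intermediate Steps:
$O = - \frac{110779}{55389}$ ($O = -2 + \frac{1}{-20755 - 34634} = -2 + \frac{1}{-55389} = -2 - \frac{1}{55389} = - \frac{110779}{55389} \approx -2.0$)
$U{\left(o \right)} = -213 + o^{2} - 16 o$
$\left(O - 30773\right) \left(\frac{1}{-35806} + U{\left(\left(6 - 5\right) 2 \right)}\right) = \left(- \frac{110779}{55389} - 30773\right) \left(\frac{1}{-35806} - \left(213 - 4 \left(6 - 5\right)^{2} + 16 \left(6 - 5\right) 2\right)\right) = - \frac{1704596476 \left(- \frac{1}{35806} - \left(213 - 4 + 16 \cdot 1 \cdot 2\right)\right)}{55389} = - \frac{1704596476 \left(- \frac{1}{35806} - \left(245 - 4\right)\right)}{55389} = - \frac{1704596476 \left(- \frac{1}{35806} - 241\right)}{55389} = \left(- \frac{1704596476}{55389}\right) \left(- \frac{8629247}{35806}\right) = \frac{7354692013366786}{991629267}$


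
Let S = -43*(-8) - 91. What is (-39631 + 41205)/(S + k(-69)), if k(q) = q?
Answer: 787/92 ≈ 8.5544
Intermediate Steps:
S = 253 (S = 344 - 91 = 253)
(-39631 + 41205)/(S + k(-69)) = (-39631 + 41205)/(253 - 69) = 1574/184 = 1574*(1/184) = 787/92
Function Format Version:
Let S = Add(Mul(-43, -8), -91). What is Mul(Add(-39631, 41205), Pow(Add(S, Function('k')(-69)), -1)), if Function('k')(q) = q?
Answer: Rational(787, 92) ≈ 8.5544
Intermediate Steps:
S = 253 (S = Add(344, -91) = 253)
Mul(Add(-39631, 41205), Pow(Add(S, Function('k')(-69)), -1)) = Mul(Add(-39631, 41205), Pow(Add(253, -69), -1)) = Mul(1574, Pow(184, -1)) = Mul(1574, Rational(1, 184)) = Rational(787, 92)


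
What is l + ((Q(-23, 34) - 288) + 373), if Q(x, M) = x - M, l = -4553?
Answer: -4525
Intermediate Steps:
l + ((Q(-23, 34) - 288) + 373) = -4553 + (((-23 - 1*34) - 288) + 373) = -4553 + (((-23 - 34) - 288) + 373) = -4553 + ((-57 - 288) + 373) = -4553 + (-345 + 373) = -4553 + 28 = -4525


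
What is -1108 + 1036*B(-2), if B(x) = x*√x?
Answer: -1108 - 2072*I*√2 ≈ -1108.0 - 2930.3*I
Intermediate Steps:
B(x) = x^(3/2)
-1108 + 1036*B(-2) = -1108 + 1036*(-2)^(3/2) = -1108 + 1036*(-2*I*√2) = -1108 - 2072*I*√2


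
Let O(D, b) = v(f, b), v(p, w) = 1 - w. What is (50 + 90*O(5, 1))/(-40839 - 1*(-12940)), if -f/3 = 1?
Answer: -50/27899 ≈ -0.0017922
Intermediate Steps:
f = -3 (f = -3*1 = -3)
O(D, b) = 1 - b
(50 + 90*O(5, 1))/(-40839 - 1*(-12940)) = (50 + 90*(1 - 1*1))/(-40839 - 1*(-12940)) = (50 + 90*(1 - 1))/(-40839 + 12940) = (50 + 90*0)/(-27899) = (50 + 0)*(-1/27899) = 50*(-1/27899) = -50/27899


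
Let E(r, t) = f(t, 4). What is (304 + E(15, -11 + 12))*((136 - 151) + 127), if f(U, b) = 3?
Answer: 34384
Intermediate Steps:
E(r, t) = 3
(304 + E(15, -11 + 12))*((136 - 151) + 127) = (304 + 3)*((136 - 151) + 127) = 307*(-15 + 127) = 307*112 = 34384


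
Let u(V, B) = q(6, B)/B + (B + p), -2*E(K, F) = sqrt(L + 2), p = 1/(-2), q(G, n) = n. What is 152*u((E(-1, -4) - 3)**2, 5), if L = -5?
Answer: 836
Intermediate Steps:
p = -1/2 ≈ -0.50000
E(K, F) = -I*sqrt(3)/2 (E(K, F) = -sqrt(-5 + 2)/2 = -I*sqrt(3)/2)
u(V, B) = 1/2 + B (u(V, B) = B/B + (B - 1/2) = 1 + (-1/2 + B) = 1/2 + B)
152*u((E(-1, -4) - 3)**2, 5) = 152*(1/2 + 5) = 152*(11/2) = 836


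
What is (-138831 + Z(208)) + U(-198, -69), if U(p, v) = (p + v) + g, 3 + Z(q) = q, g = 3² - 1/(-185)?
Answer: -25693539/185 ≈ -1.3888e+5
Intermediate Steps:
g = 1666/185 (g = 9 - 1*(-1/185) = 9 + 1/185 = 1666/185 ≈ 9.0054)
Z(q) = -3 + q
U(p, v) = 1666/185 + p + v (U(p, v) = (p + v) + 1666/185 = 1666/185 + p + v)
(-138831 + Z(208)) + U(-198, -69) = (-138831 + (-3 + 208)) + (1666/185 - 198 - 69) = (-138831 + 205) - 47729/185 = -138626 - 47729/185 = -25693539/185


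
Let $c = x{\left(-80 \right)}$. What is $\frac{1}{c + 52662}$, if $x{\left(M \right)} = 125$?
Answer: $\frac{1}{52787} \approx 1.8944 \cdot 10^{-5}$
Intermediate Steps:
$c = 125$
$\frac{1}{c + 52662} = \frac{1}{125 + 52662} = \frac{1}{52787}$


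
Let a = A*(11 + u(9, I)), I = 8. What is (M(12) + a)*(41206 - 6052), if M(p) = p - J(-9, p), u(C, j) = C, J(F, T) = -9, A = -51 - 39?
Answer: -62538966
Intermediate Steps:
A = -90
M(p) = 9 + p (M(p) = p - 1*(-9) = p + 9 = 9 + p)
a = -1800 (a = -90*(11 + 9) = -90*20 = -1800)
(M(12) + a)*(41206 - 6052) = ((9 + 12) - 1800)*(41206 - 6052) = (21 - 1800)*35154 = -1779*35154 = -62538966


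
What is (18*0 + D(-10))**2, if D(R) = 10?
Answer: 100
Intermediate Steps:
(18*0 + D(-10))**2 = (18*0 + 10)**2 = (0 + 10)**2 = 10**2 = 100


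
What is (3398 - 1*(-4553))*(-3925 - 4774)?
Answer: -69165749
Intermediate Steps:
(3398 - 1*(-4553))*(-3925 - 4774) = (3398 + 4553)*(-8699) = 7951*(-8699) = -69165749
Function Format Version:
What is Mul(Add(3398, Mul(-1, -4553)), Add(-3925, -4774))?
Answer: -69165749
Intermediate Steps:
Mul(Add(3398, Mul(-1, -4553)), Add(-3925, -4774)) = Mul(Add(3398, 4553), -8699) = Mul(7951, -8699) = -69165749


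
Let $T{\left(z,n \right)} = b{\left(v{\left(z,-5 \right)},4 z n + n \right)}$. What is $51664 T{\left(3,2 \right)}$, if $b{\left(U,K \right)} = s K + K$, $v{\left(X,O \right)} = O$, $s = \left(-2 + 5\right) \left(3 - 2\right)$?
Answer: $5373056$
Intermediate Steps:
$s = 3$ ($s = 3 \cdot 1 = 3$)
$b{\left(U,K \right)} = 4 K$ ($b{\left(U,K \right)} = 3 K + K = 4 K$)
$T{\left(z,n \right)} = 4 n + 16 n z$ ($T{\left(z,n \right)} = 4 \left(4 z n + n\right) = 4 \left(4 n z + n\right) = 4 \left(n + 4 n z\right) = 4 n + 16 n z$)
$51664 T{\left(3,2 \right)} = 51664 \cdot 4 \cdot 2 \left(1 + 4 \cdot 3\right) = 51664 \cdot 4 \cdot 2 \left(1 + 12\right) = 51664 \cdot 4 \cdot 2 \cdot 13 = 51664 \cdot 104 = 5373056$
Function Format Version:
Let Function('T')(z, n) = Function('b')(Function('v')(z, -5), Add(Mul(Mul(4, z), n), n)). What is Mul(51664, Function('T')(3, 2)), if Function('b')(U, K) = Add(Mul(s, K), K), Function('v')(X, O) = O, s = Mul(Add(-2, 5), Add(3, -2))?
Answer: 5373056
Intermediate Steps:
s = 3 (s = Mul(3, 1) = 3)
Function('b')(U, K) = Mul(4, K) (Function('b')(U, K) = Add(Mul(3, K), K) = Mul(4, K))
Function('T')(z, n) = Add(Mul(4, n), Mul(16, n, z)) (Function('T')(z, n) = Mul(4, Add(Mul(Mul(4, z), n), n)) = Mul(4, Add(Mul(4, n, z), n)) = Mul(4, Add(n, Mul(4, n, z))) = Add(Mul(4, n), Mul(16, n, z)))
Mul(51664, Function('T')(3, 2)) = Mul(51664, Mul(4, 2, Add(1, Mul(4, 3)))) = Mul(51664, Mul(4, 2, Add(1, 12))) = Mul(51664, Mul(4, 2, 13)) = Mul(51664, 104) = 5373056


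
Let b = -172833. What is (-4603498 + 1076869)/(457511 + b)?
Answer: -3526629/284678 ≈ -12.388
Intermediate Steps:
(-4603498 + 1076869)/(457511 + b) = (-4603498 + 1076869)/(457511 - 172833) = -3526629/284678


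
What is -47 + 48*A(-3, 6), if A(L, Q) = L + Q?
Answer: 97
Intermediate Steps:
-47 + 48*A(-3, 6) = -47 + 48*(-3 + 6) = -47 + 48*3 = -47 + 144 = 97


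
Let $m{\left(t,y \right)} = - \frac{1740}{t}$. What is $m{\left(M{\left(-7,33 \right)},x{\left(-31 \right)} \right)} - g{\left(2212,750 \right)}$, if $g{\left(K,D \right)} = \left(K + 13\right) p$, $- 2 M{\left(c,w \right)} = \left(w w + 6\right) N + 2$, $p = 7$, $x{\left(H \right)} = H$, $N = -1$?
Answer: $- \frac{17026955}{1093} \approx -15578.0$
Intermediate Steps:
$M{\left(c,w \right)} = 2 + \frac{w^{2}}{2}$ ($M{\left(c,w \right)} = - \frac{\left(w w + 6\right) \left(-1\right) + 2}{2} = - \frac{\left(w^{2} + 6\right) \left(-1\right) + 2}{2} = - \frac{\left(6 + w^{2}\right) \left(-1\right) + 2}{2} = - \frac{\left(-6 - w^{2}\right) + 2}{2} = - \frac{-4 - w^{2}}{2} = 2 + \frac{w^{2}}{2}$)
$g{\left(K,D \right)} = 91 + 7 K$ ($g{\left(K,D \right)} = \left(K + 13\right) 7 = \left(13 + K\right) 7 = 91 + 7 K$)
$m{\left(M{\left(-7,33 \right)},x{\left(-31 \right)} \right)} - g{\left(2212,750 \right)} = - \frac{1740}{2 + \frac{33^{2}}{2}} - \left(91 + 7 \cdot 2212\right) = - \frac{1740}{2 + \frac{1}{2} \cdot 1089} - \left(91 + 15484\right) = - \frac{1740}{2 + \frac{1089}{2}} - 15575 = - \frac{1740}{\frac{1093}{2}} - 15575 = \left(-1740\right) \frac{2}{1093} - 15575 = - \frac{3480}{1093} - 15575 = - \frac{17026955}{1093}$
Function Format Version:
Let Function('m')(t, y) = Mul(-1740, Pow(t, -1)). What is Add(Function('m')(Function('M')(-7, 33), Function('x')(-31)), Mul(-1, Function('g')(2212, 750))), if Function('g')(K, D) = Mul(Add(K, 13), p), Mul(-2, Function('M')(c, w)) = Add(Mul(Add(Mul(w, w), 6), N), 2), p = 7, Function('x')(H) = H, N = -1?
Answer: Rational(-17026955, 1093) ≈ -15578.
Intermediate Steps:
Function('M')(c, w) = Add(2, Mul(Rational(1, 2), Pow(w, 2))) (Function('M')(c, w) = Mul(Rational(-1, 2), Add(Mul(Add(Mul(w, w), 6), -1), 2)) = Mul(Rational(-1, 2), Add(Mul(Add(Pow(w, 2), 6), -1), 2)) = Mul(Rational(-1, 2), Add(Mul(Add(6, Pow(w, 2)), -1), 2)) = Mul(Rational(-1, 2), Add(Add(-6, Mul(-1, Pow(w, 2))), 2)) = Mul(Rational(-1, 2), Add(-4, Mul(-1, Pow(w, 2)))) = Add(2, Mul(Rational(1, 2), Pow(w, 2))))
Function('g')(K, D) = Add(91, Mul(7, K)) (Function('g')(K, D) = Mul(Add(K, 13), 7) = Mul(Add(13, K), 7) = Add(91, Mul(7, K)))
Add(Function('m')(Function('M')(-7, 33), Function('x')(-31)), Mul(-1, Function('g')(2212, 750))) = Add(Mul(-1740, Pow(Add(2, Mul(Rational(1, 2), Pow(33, 2))), -1)), Mul(-1, Add(91, Mul(7, 2212)))) = Add(Mul(-1740, Pow(Add(2, Mul(Rational(1, 2), 1089)), -1)), Mul(-1, Add(91, 15484))) = Add(Mul(-1740, Pow(Add(2, Rational(1089, 2)), -1)), Mul(-1, 15575)) = Add(Mul(-1740, Pow(Rational(1093, 2), -1)), -15575) = Add(Mul(-1740, Rational(2, 1093)), -15575) = Add(Rational(-3480, 1093), -15575) = Rational(-17026955, 1093)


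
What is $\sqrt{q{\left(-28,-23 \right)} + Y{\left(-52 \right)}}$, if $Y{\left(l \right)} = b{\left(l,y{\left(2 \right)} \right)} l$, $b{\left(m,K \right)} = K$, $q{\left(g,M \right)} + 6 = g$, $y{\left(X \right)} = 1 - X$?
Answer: $3 \sqrt{2} \approx 4.2426$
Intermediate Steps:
$q{\left(g,M \right)} = -6 + g$
$Y{\left(l \right)} = - l$ ($Y{\left(l \right)} = \left(1 - 2\right) l = - l$)
$\sqrt{q{\left(-28,-23 \right)} + Y{\left(-52 \right)}} = \sqrt{\left(-6 - 28\right) - -52} = \sqrt{-34 + 52} = \sqrt{18} = 3 \sqrt{2}$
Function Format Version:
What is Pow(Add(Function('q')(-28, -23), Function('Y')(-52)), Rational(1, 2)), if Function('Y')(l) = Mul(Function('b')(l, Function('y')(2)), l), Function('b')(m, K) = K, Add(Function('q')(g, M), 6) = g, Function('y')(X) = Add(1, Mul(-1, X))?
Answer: Mul(3, Pow(2, Rational(1, 2))) ≈ 4.2426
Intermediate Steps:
Function('q')(g, M) = Add(-6, g)
Function('Y')(l) = Mul(-1, l) (Function('Y')(l) = Mul(Add(1, Mul(-1, 2)), l) = Mul(Add(1, -2), l) = Mul(-1, l))
Pow(Add(Function('q')(-28, -23), Function('Y')(-52)), Rational(1, 2)) = Pow(Add(Add(-6, -28), Mul(-1, -52)), Rational(1, 2)) = Pow(Add(-34, 52), Rational(1, 2)) = Pow(18, Rational(1, 2)) = Mul(3, Pow(2, Rational(1, 2)))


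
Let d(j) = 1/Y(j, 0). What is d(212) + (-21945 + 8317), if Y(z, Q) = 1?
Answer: -13627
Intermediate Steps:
d(j) = 1 (d(j) = 1/1 = 1)
d(212) + (-21945 + 8317) = 1 + (-21945 + 8317) = 1 - 13628 = -13627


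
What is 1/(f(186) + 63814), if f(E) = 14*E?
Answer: 1/66418 ≈ 1.5056e-5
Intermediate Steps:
1/(f(186) + 63814) = 1/(14*186 + 63814) = 1/(2604 + 63814) = 1/66418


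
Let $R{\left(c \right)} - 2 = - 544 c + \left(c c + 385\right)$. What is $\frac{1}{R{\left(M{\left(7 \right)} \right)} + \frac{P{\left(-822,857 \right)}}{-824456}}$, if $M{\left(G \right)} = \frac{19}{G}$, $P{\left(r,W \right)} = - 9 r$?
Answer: $- \frac{20199172}{21859807635} \approx -0.00092403$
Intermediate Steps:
$R{\left(c \right)} = 387 + c^{2} - 544 c$ ($R{\left(c \right)} = 2 - \left(-385 + 544 c - c c\right) = 2 - \left(-385 - c^{2} + 544 c\right) = 2 + \left(385 + c^{2} - 544 c\right) = 387 + c^{2} - 544 c$)
$\frac{1}{R{\left(M{\left(7 \right)} \right)} + \frac{P{\left(-822,857 \right)}}{-824456}} = \frac{1}{\left(387 + \left(\frac{19}{7}\right)^{2} - 544 \cdot \frac{19}{7}\right) + \frac{\left(-9\right) \left(-822\right)}{-824456}} = \frac{1}{\left(387 + \left(19 \cdot \frac{1}{7}\right)^{2} - 544 \cdot 19 \cdot \frac{1}{7}\right) + 7398 \left(- \frac{1}{824456}\right)} = \frac{1}{\left(387 + \left(\frac{19}{7}\right)^{2} - \frac{10336}{7}\right) - \frac{3699}{412228}} = \frac{1}{\left(387 + \frac{361}{49} - \frac{10336}{7}\right) - \frac{3699}{412228}} = \frac{1}{- \frac{53028}{49} - \frac{3699}{412228}} = \frac{1}{- \frac{21859807635}{20199172}} = - \frac{20199172}{21859807635}$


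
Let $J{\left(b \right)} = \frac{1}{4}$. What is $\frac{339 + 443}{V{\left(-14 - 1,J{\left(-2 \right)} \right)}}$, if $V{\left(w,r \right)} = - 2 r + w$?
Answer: $- \frac{1564}{31} \approx -50.452$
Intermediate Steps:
$J{\left(b \right)} = \frac{1}{4}$
$V{\left(w,r \right)} = w - 2 r$
$\frac{339 + 443}{V{\left(-14 - 1,J{\left(-2 \right)} \right)}} = \frac{339 + 443}{\left(-14 - 1\right) - \frac{1}{2}} = \frac{782}{-15 - \frac{1}{2}} = \frac{782}{- \frac{31}{2}} = 782 \left(- \frac{2}{31}\right) = - \frac{1564}{31}$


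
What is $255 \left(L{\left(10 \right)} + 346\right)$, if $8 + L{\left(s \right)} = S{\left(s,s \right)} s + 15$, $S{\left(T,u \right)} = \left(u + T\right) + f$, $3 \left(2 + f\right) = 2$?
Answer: $137615$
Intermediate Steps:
$f = - \frac{4}{3}$ ($f = -2 + \frac{1}{3} \cdot 2 = -2 + \frac{2}{3} = - \frac{4}{3} \approx -1.3333$)
$S{\left(T,u \right)} = - \frac{4}{3} + T + u$ ($S{\left(T,u \right)} = \left(u + T\right) - \frac{4}{3} = \left(T + u\right) - \frac{4}{3} = - \frac{4}{3} + T + u$)
$L{\left(s \right)} = 7 + s \left(- \frac{4}{3} + 2 s\right)$ ($L{\left(s \right)} = -8 + \left(\left(- \frac{4}{3} + s + s\right) s + 15\right) = -8 + \left(\left(- \frac{4}{3} + 2 s\right) s + 15\right) = -8 + \left(s \left(- \frac{4}{3} + 2 s\right) + 15\right) = -8 + \left(15 + s \left(- \frac{4}{3} + 2 s\right)\right) = 7 + s \left(- \frac{4}{3} + 2 s\right)$)
$255 \left(L{\left(10 \right)} + 346\right) = 255 \left(\left(7 + \frac{2}{3} \cdot 10 \left(-2 + 3 \cdot 10\right)\right) + 346\right) = 255 \left(\left(7 + \frac{2}{3} \cdot 10 \left(-2 + 30\right)\right) + 346\right) = 255 \left(\left(7 + \frac{2}{3} \cdot 10 \cdot 28\right) + 346\right) = 255 \left(\left(7 + \frac{560}{3}\right) + 346\right) = 255 \left(\frac{581}{3} + 346\right) = 255 \cdot \frac{1619}{3} = 137615$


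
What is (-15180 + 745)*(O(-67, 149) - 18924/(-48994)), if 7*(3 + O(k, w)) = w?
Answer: -46218704750/171479 ≈ -2.6953e+5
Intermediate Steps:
O(k, w) = -3 + w/7
(-15180 + 745)*(O(-67, 149) - 18924/(-48994)) = (-15180 + 745)*((-3 + (⅐)*149) - 18924/(-48994)) = -14435*((-3 + 149/7) - 18924*(-1/48994)) = -14435*(128/7 + 9462/24497) = -14435*3201850/171479 = -46218704750/171479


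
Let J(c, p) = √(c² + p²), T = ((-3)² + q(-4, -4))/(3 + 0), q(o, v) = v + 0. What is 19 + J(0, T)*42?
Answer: 89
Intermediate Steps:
q(o, v) = v
T = 5/3 (T = ((-3)² - 4)/(3 + 0) = (9 - 4)/3 = 5*(⅓) = 5/3 ≈ 1.6667)
19 + J(0, T)*42 = 19 + √(0² + (5/3)²)*42 = 19 + √(0 + 25/9)*42 = 19 + √(25/9)*42 = 19 + (5/3)*42 = 19 + 70 = 89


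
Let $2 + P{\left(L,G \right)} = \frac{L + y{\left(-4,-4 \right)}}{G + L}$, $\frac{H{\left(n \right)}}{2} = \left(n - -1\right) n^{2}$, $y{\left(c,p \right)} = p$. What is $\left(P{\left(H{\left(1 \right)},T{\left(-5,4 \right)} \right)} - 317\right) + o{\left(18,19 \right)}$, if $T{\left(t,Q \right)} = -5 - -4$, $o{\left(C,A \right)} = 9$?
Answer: $-310$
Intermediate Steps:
$T{\left(t,Q \right)} = -1$ ($T{\left(t,Q \right)} = -5 + 4 = -1$)
$H{\left(n \right)} = 2 n^{2} \left(1 + n\right)$ ($H{\left(n \right)} = 2 \left(n - -1\right) n^{2} = 2 \left(n + 1\right) n^{2} = 2 \left(1 + n\right) n^{2} = 2 n^{2} \left(1 + n\right)$)
$P{\left(L,G \right)} = -2 + \frac{-4 + L}{G + L}$ ($P{\left(L,G \right)} = -2 + \frac{L - 4}{G + L} = -2 + \frac{-4 + L}{G + L}$)
$\left(P{\left(H{\left(1 \right)},T{\left(-5,4 \right)} \right)} - 317\right) + o{\left(18,19 \right)} = \left(\frac{-4 - 2 \cdot 1^{2} \left(1 + 1\right) - -2}{-1 + 2 \cdot 1^{2} \left(1 + 1\right)} - 317\right) + 9 = \left(\frac{-4 - 2 \cdot 1 \cdot 2 + 2}{-1 + 2 \cdot 1 \cdot 2} - 317\right) + 9 = \left(\frac{-4 - 4 + 2}{-1 + 4} - 317\right) + 9 = \left(\frac{-4 - 4 + 2}{3} - 317\right) + 9 = \left(\frac{1}{3} \left(-6\right) - 317\right) + 9 = \left(-2 - 317\right) + 9 = -319 + 9 = -310$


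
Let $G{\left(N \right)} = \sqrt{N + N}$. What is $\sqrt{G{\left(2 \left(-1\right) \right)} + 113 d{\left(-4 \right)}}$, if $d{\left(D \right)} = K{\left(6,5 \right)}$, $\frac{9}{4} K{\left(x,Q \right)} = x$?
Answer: $\frac{\sqrt{2712 + 18 i}}{3} \approx 17.359 + 0.057607 i$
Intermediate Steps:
$K{\left(x,Q \right)} = \frac{4 x}{9}$
$d{\left(D \right)} = \frac{8}{3}$ ($d{\left(D \right)} = \frac{4}{9} \cdot 6 = \frac{8}{3}$)
$G{\left(N \right)} = \sqrt{2} \sqrt{N}$ ($G{\left(N \right)} = \sqrt{2 N} = \sqrt{2} \sqrt{N}$)
$\sqrt{G{\left(2 \left(-1\right) \right)} + 113 d{\left(-4 \right)}} = \sqrt{\sqrt{2} \sqrt{2 \left(-1\right)} + 113 \cdot \frac{8}{3}} = \sqrt{\sqrt{2} \sqrt{-2} + \frac{904}{3}} = \sqrt{\sqrt{2} i \sqrt{2} + \frac{904}{3}} = \sqrt{2 i + \frac{904}{3}} = \sqrt{\frac{904}{3} + 2 i}$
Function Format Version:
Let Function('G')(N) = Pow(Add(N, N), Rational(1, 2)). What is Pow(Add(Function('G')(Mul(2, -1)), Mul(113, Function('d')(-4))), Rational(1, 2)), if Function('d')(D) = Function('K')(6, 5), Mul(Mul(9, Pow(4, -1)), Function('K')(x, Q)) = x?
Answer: Mul(Rational(1, 3), Pow(Add(2712, Mul(18, I)), Rational(1, 2))) ≈ Add(17.359, Mul(0.057607, I))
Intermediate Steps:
Function('K')(x, Q) = Mul(Rational(4, 9), x)
Function('d')(D) = Rational(8, 3) (Function('d')(D) = Mul(Rational(4, 9), 6) = Rational(8, 3))
Function('G')(N) = Mul(Pow(2, Rational(1, 2)), Pow(N, Rational(1, 2))) (Function('G')(N) = Pow(Mul(2, N), Rational(1, 2)) = Mul(Pow(2, Rational(1, 2)), Pow(N, Rational(1, 2))))
Pow(Add(Function('G')(Mul(2, -1)), Mul(113, Function('d')(-4))), Rational(1, 2)) = Pow(Add(Mul(Pow(2, Rational(1, 2)), Pow(Mul(2, -1), Rational(1, 2))), Mul(113, Rational(8, 3))), Rational(1, 2)) = Pow(Add(Mul(Pow(2, Rational(1, 2)), Pow(-2, Rational(1, 2))), Rational(904, 3)), Rational(1, 2)) = Pow(Add(Mul(Pow(2, Rational(1, 2)), Mul(I, Pow(2, Rational(1, 2)))), Rational(904, 3)), Rational(1, 2)) = Pow(Add(Mul(2, I), Rational(904, 3)), Rational(1, 2)) = Pow(Add(Rational(904, 3), Mul(2, I)), Rational(1, 2))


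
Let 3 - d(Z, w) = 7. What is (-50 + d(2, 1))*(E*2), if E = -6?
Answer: 648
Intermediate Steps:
d(Z, w) = -4 (d(Z, w) = 3 - 1*7 = 3 - 7 = -4)
(-50 + d(2, 1))*(E*2) = (-50 - 4)*(-6*2) = -54*(-12) = 648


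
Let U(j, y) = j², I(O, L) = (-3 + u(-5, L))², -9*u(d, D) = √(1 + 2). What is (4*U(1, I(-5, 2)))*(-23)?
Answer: -92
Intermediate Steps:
u(d, D) = -√3/9 (u(d, D) = -√(1 + 2)/9 = -√3/9)
I(O, L) = (-3 - √3/9)²
(4*U(1, I(-5, 2)))*(-23) = (4*1²)*(-23) = (4*1)*(-23) = 4*(-23) = -92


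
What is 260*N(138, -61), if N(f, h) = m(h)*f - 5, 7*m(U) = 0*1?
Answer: -1300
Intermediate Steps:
m(U) = 0 (m(U) = (0*1)/7 = (1/7)*0 = 0)
N(f, h) = -5 (N(f, h) = 0*f - 5 = 0 - 5 = -5)
260*N(138, -61) = 260*(-5) = -1300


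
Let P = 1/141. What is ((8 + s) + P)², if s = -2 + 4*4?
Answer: 9628609/19881 ≈ 484.31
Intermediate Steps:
P = 1/141 ≈ 0.0070922
s = 14 (s = -2 + 16 = 14)
((8 + s) + P)² = ((8 + 14) + 1/141)² = (22 + 1/141)² = (3103/141)² = 9628609/19881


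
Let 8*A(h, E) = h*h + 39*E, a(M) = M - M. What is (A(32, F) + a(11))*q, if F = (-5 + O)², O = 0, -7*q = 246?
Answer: -245877/28 ≈ -8781.3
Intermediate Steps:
q = -246/7 (q = -⅐*246 = -246/7 ≈ -35.143)
F = 25 (F = (-5 + 0)² = (-5)² = 25)
a(M) = 0
A(h, E) = h²/8 + 39*E/8 (A(h, E) = (h*h + 39*E)/8 = (h² + 39*E)/8 = h²/8 + 39*E/8)
(A(32, F) + a(11))*q = (((⅛)*32² + (39/8)*25) + 0)*(-246/7) = (((⅛)*1024 + 975/8) + 0)*(-246/7) = ((128 + 975/8) + 0)*(-246/7) = (1999/8 + 0)*(-246/7) = (1999/8)*(-246/7) = -245877/28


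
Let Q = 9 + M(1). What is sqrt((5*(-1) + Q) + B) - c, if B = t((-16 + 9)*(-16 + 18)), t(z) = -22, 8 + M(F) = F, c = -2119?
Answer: 2119 + 5*I ≈ 2119.0 + 5.0*I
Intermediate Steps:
M(F) = -8 + F
B = -22
Q = 2 (Q = 9 + (-8 + 1) = 9 - 7 = 2)
sqrt((5*(-1) + Q) + B) - c = sqrt((5*(-1) + 2) - 22) - 1*(-2119) = sqrt((-5 + 2) - 22) + 2119 = sqrt(-3 - 22) + 2119 = sqrt(-25) + 2119 = 5*I + 2119 = 2119 + 5*I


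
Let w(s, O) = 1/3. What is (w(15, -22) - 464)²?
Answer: 1934881/9 ≈ 2.1499e+5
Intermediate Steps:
w(s, O) = ⅓
(w(15, -22) - 464)² = (⅓ - 464)² = (-1391/3)² = 1934881/9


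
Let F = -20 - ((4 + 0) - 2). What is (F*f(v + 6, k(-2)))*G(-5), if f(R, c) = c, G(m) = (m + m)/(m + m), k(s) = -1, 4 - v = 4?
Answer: 22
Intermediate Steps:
v = 0 (v = 4 - 1*4 = 4 - 4 = 0)
G(m) = 1 (G(m) = (2*m)/((2*m)) = (2*m)*(1/(2*m)) = 1)
F = -22 (F = -20 - (4 - 2) = -20 - 1*2 = -20 - 2 = -22)
(F*f(v + 6, k(-2)))*G(-5) = -22*(-1)*1 = 22*1 = 22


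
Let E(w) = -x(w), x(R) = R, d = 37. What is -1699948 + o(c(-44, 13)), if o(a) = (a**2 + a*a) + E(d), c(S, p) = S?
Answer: -1696113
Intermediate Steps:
E(w) = -w
o(a) = -37 + 2*a**2 (o(a) = (a**2 + a*a) - 1*37 = (a**2 + a**2) - 37 = 2*a**2 - 37 = -37 + 2*a**2)
-1699948 + o(c(-44, 13)) = -1699948 + (-37 + 2*(-44)**2) = -1699948 + (-37 + 2*1936) = -1699948 + (-37 + 3872) = -1699948 + 3835 = -1696113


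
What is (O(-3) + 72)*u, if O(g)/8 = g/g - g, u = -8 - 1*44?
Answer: -5408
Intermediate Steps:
u = -52 (u = -8 - 44 = -52)
O(g) = 8 - 8*g (O(g) = 8*(g/g - g) = 8*(1 - g) = 8 - 8*g)
(O(-3) + 72)*u = ((8 - 8*(-3)) + 72)*(-52) = ((8 + 24) + 72)*(-52) = (32 + 72)*(-52) = 104*(-52) = -5408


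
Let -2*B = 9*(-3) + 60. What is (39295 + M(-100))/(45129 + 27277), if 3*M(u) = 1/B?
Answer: 94883/174834 ≈ 0.54270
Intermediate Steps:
B = -33/2 (B = -(9*(-3) + 60)/2 = -(-27 + 60)/2 = -½*33 = -33/2 ≈ -16.500)
M(u) = -2/99 (M(u) = 1/(3*(-33/2)) = (⅓)*(-2/33) = -2/99)
(39295 + M(-100))/(45129 + 27277) = (39295 - 2/99)/(45129 + 27277) = (3890203/99)/72406 = (3890203/99)*(1/72406) = 94883/174834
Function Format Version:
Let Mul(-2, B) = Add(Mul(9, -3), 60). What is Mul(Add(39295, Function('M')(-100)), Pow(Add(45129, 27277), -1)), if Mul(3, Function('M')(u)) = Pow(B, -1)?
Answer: Rational(94883, 174834) ≈ 0.54270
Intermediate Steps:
B = Rational(-33, 2) (B = Mul(Rational(-1, 2), Add(Mul(9, -3), 60)) = Mul(Rational(-1, 2), Add(-27, 60)) = Mul(Rational(-1, 2), 33) = Rational(-33, 2) ≈ -16.500)
Function('M')(u) = Rational(-2, 99) (Function('M')(u) = Mul(Rational(1, 3), Pow(Rational(-33, 2), -1)) = Mul(Rational(1, 3), Rational(-2, 33)) = Rational(-2, 99))
Mul(Add(39295, Function('M')(-100)), Pow(Add(45129, 27277), -1)) = Mul(Add(39295, Rational(-2, 99)), Pow(Add(45129, 27277), -1)) = Mul(Rational(3890203, 99), Pow(72406, -1)) = Mul(Rational(3890203, 99), Rational(1, 72406)) = Rational(94883, 174834)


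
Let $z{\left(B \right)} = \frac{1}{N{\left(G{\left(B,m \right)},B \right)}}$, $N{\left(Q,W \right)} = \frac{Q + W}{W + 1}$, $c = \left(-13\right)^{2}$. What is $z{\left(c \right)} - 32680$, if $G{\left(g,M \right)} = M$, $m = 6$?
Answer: $- \frac{1143766}{35} \approx -32679.0$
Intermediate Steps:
$c = 169$
$N{\left(Q,W \right)} = \frac{Q + W}{1 + W}$
$z{\left(B \right)} = \frac{1 + B}{6 + B}$ ($z{\left(B \right)} = \frac{1}{\frac{1}{1 + B} \left(6 + B\right)} = \frac{1 + B}{6 + B}$)
$z{\left(c \right)} - 32680 = \frac{1 + 169}{6 + 169} - 32680 = \frac{1}{175} \cdot 170 - 32680 = \frac{34}{35} - 32680 = - \frac{1143766}{35}$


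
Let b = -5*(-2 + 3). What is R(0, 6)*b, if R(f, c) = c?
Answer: -30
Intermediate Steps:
b = -5 (b = -5*1 = -5)
R(0, 6)*b = 6*(-5) = -30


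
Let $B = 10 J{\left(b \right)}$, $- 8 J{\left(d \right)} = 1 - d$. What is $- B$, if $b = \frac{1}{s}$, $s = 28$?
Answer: $\frac{135}{112} \approx 1.2054$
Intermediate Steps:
$b = \frac{1}{28} \approx 0.035714$
$J{\left(d \right)} = - \frac{1}{8} + \frac{d}{8}$ ($J{\left(d \right)} = - \frac{1 - d}{8} = - \frac{1}{8} + \frac{d}{8}$)
$B = - \frac{135}{112}$ ($B = 10 \left(- \frac{1}{8} + \frac{1}{8} \cdot \frac{1}{28}\right) = 10 \left(- \frac{1}{8} + \frac{1}{224}\right) = 10 \left(- \frac{27}{224}\right) = - \frac{135}{112} \approx -1.2054$)
$- B = \left(-1\right) \left(- \frac{135}{112}\right) = \frac{135}{112}$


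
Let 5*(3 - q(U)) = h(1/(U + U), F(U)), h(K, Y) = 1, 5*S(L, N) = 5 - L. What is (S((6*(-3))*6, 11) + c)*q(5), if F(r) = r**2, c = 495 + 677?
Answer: 83622/25 ≈ 3344.9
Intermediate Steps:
c = 1172
S(L, N) = 1 - L/5 (S(L, N) = (5 - L)/5 = 1 - L/5)
q(U) = 14/5 (q(U) = 3 - 1/5*1 = 3 - 1/5 = 14/5)
(S((6*(-3))*6, 11) + c)*q(5) = ((1 - 6*(-3)*6/5) + 1172)*(14/5) = ((1 - (-18)*6/5) + 1172)*(14/5) = ((1 - 1/5*(-108)) + 1172)*(14/5) = ((1 + 108/5) + 1172)*(14/5) = (113/5 + 1172)*(14/5) = (5973/5)*(14/5) = 83622/25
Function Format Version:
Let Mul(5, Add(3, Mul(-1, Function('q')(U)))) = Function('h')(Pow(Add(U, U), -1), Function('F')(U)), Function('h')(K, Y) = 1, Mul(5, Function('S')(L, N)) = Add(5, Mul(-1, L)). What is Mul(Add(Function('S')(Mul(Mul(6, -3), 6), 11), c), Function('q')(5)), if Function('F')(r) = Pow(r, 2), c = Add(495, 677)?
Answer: Rational(83622, 25) ≈ 3344.9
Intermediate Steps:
c = 1172
Function('S')(L, N) = Add(1, Mul(Rational(-1, 5), L)) (Function('S')(L, N) = Mul(Rational(1, 5), Add(5, Mul(-1, L))) = Add(1, Mul(Rational(-1, 5), L)))
Function('q')(U) = Rational(14, 5) (Function('q')(U) = Add(3, Mul(Rational(-1, 5), 1)) = Add(3, Rational(-1, 5)) = Rational(14, 5))
Mul(Add(Function('S')(Mul(Mul(6, -3), 6), 11), c), Function('q')(5)) = Mul(Add(Add(1, Mul(Rational(-1, 5), Mul(Mul(6, -3), 6))), 1172), Rational(14, 5)) = Mul(Add(Add(1, Mul(Rational(-1, 5), Mul(-18, 6))), 1172), Rational(14, 5)) = Mul(Add(Add(1, Mul(Rational(-1, 5), -108)), 1172), Rational(14, 5)) = Mul(Add(Add(1, Rational(108, 5)), 1172), Rational(14, 5)) = Mul(Add(Rational(113, 5), 1172), Rational(14, 5)) = Mul(Rational(5973, 5), Rational(14, 5)) = Rational(83622, 25)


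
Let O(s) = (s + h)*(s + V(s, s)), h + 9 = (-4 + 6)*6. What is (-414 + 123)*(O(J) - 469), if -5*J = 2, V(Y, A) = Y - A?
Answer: 3419541/25 ≈ 1.3678e+5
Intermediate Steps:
h = 3 (h = -9 + (-4 + 6)*6 = -9 + 2*6 = -9 + 12 = 3)
J = -2/5 (J = -1/5*2 = -2/5 ≈ -0.40000)
O(s) = s*(3 + s) (O(s) = (s + 3)*(s + (s - s)) = (3 + s)*(s + 0) = (3 + s)*s = s*(3 + s))
(-414 + 123)*(O(J) - 469) = (-414 + 123)*(-2*(3 - 2/5)/5 - 469) = -291*(-2/5*13/5 - 469) = -291*(-26/25 - 469) = -291*(-11751/25) = 3419541/25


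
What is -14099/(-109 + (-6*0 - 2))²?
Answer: -14099/12321 ≈ -1.1443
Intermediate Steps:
-14099/(-109 + (-6*0 - 2))² = -14099/(-109 + (0 - 2))² = -14099/(-109 - 2)² = -14099/((-111)²) = -14099/12321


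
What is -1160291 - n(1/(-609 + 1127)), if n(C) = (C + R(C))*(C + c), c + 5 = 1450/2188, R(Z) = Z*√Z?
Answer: -42574913565235/36693307 + 153551*√518/9503566513 ≈ -1.1603e+6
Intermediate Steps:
R(Z) = Z^(3/2)
c = -4745/1094 (c = -5 + 1450/2188 = -5 + 1450*(1/2188) = -5 + 725/1094 = -4745/1094 ≈ -4.3373)
n(C) = (-4745/1094 + C)*(C + C^(3/2)) (n(C) = (C + C^(3/2))*(C - 4745/1094) = (C + C^(3/2))*(-4745/1094 + C) = (-4745/1094 + C)*(C + C^(3/2)))
-1160291 - n(1/(-609 + 1127)) = -1160291 - ((1/(-609 + 1127))² + (1/(-609 + 1127))^(5/2) - 4745/(1094*(-609 + 1127)) - 4745/(1094*(-609 + 1127)^(3/2))) = -1160291 - ((1/518)² + (1/518)^(5/2) - 4745/1094/518 - 4745*√518/268324/1094) = -1160291 - ((1/518)² + (1/518)^(5/2) - 4745/1094*1/518 - 4745*√518/293546456) = -1160291 - (1/268324 + √518/138991832 - 4745/566692 - 4745*√518/293546456) = -1160291 - (-307102/36693307 - 153551*√518/9503566513) = -1160291 + (307102/36693307 + 153551*√518/9503566513) = -42574913565235/36693307 + 153551*√518/9503566513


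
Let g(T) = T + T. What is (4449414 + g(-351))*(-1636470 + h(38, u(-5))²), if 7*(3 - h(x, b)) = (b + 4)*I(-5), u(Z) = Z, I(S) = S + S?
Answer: -356728464311208/49 ≈ -7.2802e+12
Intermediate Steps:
I(S) = 2*S
g(T) = 2*T
h(x, b) = 61/7 + 10*b/7 (h(x, b) = 3 - (b + 4)*2*(-5)/7 = 3 - (4 + b)*(-10)/7 = 3 - (-40 - 10*b)/7 = 3 + (40/7 + 10*b/7) = 61/7 + 10*b/7)
(4449414 + g(-351))*(-1636470 + h(38, u(-5))²) = (4449414 + 2*(-351))*(-1636470 + (61/7 + (10/7)*(-5))²) = (4449414 - 702)*(-1636470 + (61/7 - 50/7)²) = 4448712*(-1636470 + (11/7)²) = 4448712*(-1636470 + 121/49) = 4448712*(-80186909/49) = -356728464311208/49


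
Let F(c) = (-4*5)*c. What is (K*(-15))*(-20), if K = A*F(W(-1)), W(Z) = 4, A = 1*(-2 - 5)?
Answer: 168000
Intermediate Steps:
A = -7 (A = 1*(-7) = -7)
F(c) = -20*c
K = 560 (K = -(-140)*4 = -7*(-80) = 560)
(K*(-15))*(-20) = (560*(-15))*(-20) = -8400*(-20) = 168000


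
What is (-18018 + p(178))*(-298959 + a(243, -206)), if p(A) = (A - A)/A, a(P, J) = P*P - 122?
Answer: 4324896576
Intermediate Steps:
a(P, J) = -122 + P² (a(P, J) = P² - 122 = -122 + P²)
p(A) = 0 (p(A) = 0/A = 0)
(-18018 + p(178))*(-298959 + a(243, -206)) = (-18018 + 0)*(-298959 + (-122 + 243²)) = -18018*(-298959 + (-122 + 59049)) = -18018*(-298959 + 58927) = -18018*(-240032) = 4324896576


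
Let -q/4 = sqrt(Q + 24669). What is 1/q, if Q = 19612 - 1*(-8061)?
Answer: -sqrt(52342)/209368 ≈ -0.0010927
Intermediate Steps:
Q = 27673 (Q = 19612 + 8061 = 27673)
q = -4*sqrt(52342) (q = -4*sqrt(27673 + 24669) = -4*sqrt(52342) ≈ -915.13)
1/q = 1/(-4*sqrt(52342)) = -sqrt(52342)/209368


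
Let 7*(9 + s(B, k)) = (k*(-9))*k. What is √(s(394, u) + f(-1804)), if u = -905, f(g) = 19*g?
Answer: 2*I*√13319635/7 ≈ 1042.7*I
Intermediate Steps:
s(B, k) = -9 - 9*k²/7 (s(B, k) = -9 + ((k*(-9))*k)/7 = -9 + ((-9*k)*k)/7 = -9 + (-9*k²)/7 = -9 - 9*k²/7)
√(s(394, u) + f(-1804)) = √((-9 - 9/7*(-905)²) + 19*(-1804)) = √((-9 - 9/7*819025) - 34276) = √((-9 - 7371225/7) - 34276) = √(-7371288/7 - 34276) = √(-7611220/7) = 2*I*√13319635/7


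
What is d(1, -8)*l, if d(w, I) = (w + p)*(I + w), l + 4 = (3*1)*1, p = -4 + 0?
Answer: -21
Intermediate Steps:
p = -4
l = -1 (l = -4 + (3*1)*1 = -4 + 3*1 = -4 + 3 = -1)
d(w, I) = (-4 + w)*(I + w) (d(w, I) = (w - 4)*(I + w) = (-4 + w)*(I + w))
d(1, -8)*l = (1**2 - 4*(-8) - 4*1 - 8*1)*(-1) = (1 + 32 - 4 - 8)*(-1) = 21*(-1) = -21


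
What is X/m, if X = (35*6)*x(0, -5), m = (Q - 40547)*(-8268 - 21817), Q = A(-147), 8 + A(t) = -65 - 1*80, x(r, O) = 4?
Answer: 42/61222975 ≈ 6.8602e-7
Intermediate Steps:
A(t) = -153 (A(t) = -8 + (-65 - 1*80) = -8 + (-65 - 80) = -8 - 145 = -153)
Q = -153
m = 1224459500 (m = (-153 - 40547)*(-8268 - 21817) = -40700*(-30085) = 1224459500)
X = 840 (X = (35*6)*4 = 210*4 = 840)
X/m = 840/1224459500 = 840*(1/1224459500) = 42/61222975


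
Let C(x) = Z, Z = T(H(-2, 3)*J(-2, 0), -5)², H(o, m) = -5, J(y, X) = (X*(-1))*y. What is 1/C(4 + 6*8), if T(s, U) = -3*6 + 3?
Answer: 1/225 ≈ 0.0044444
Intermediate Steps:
J(y, X) = -X*y (J(y, X) = (-X)*y = -X*y)
T(s, U) = -15 (T(s, U) = -18 + 3 = -15)
Z = 225 (Z = (-15)² = 225)
C(x) = 225
1/C(4 + 6*8) = 1/225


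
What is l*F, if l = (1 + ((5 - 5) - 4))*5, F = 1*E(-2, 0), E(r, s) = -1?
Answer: 15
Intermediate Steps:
F = -1 (F = 1*(-1) = -1)
l = -15 (l = (1 + (0 - 4))*5 = (1 - 4)*5 = -3*5 = -15)
l*F = -15*(-1) = 15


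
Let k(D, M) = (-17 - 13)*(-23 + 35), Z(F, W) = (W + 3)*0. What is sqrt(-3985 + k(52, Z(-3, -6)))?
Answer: I*sqrt(4345) ≈ 65.917*I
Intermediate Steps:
Z(F, W) = 0 (Z(F, W) = (3 + W)*0 = 0)
k(D, M) = -360 (k(D, M) = -30*12 = -360)
sqrt(-3985 + k(52, Z(-3, -6))) = sqrt(-3985 - 360) = sqrt(-4345) = I*sqrt(4345)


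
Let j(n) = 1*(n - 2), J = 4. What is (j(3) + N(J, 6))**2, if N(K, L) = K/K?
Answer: 4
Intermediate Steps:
N(K, L) = 1
j(n) = -2 + n (j(n) = 1*(-2 + n) = -2 + n)
(j(3) + N(J, 6))**2 = ((-2 + 3) + 1)**2 = (1 + 1)**2 = 2**2 = 4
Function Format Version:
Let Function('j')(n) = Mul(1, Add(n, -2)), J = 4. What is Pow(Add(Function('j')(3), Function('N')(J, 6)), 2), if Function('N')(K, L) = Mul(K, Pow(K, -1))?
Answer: 4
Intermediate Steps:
Function('N')(K, L) = 1
Function('j')(n) = Add(-2, n) (Function('j')(n) = Mul(1, Add(-2, n)) = Add(-2, n))
Pow(Add(Function('j')(3), Function('N')(J, 6)), 2) = Pow(Add(Add(-2, 3), 1), 2) = Pow(Add(1, 1), 2) = Pow(2, 2) = 4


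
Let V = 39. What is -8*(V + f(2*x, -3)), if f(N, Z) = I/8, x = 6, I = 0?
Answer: -312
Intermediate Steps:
f(N, Z) = 0 (f(N, Z) = 0/8 = 0*(1/8) = 0)
-8*(V + f(2*x, -3)) = -8*(39 + 0) = -8*39 = -312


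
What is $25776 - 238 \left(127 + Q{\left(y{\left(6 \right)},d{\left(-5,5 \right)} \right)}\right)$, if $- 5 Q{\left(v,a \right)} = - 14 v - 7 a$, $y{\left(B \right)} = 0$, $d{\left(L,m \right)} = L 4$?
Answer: $2214$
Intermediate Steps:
$d{\left(L,m \right)} = 4 L$
$Q{\left(v,a \right)} = \frac{7 a}{5} + \frac{14 v}{5}$ ($Q{\left(v,a \right)} = - \frac{- 14 v - 7 a}{5} = \frac{7 a}{5} + \frac{14 v}{5}$)
$25776 - 238 \left(127 + Q{\left(y{\left(6 \right)},d{\left(-5,5 \right)} \right)}\right) = 25776 - 238 \left(127 + \left(\frac{7 \cdot 4 \left(-5\right)}{5} + \frac{14}{5} \cdot 0\right)\right) = 25776 - 238 \left(127 + \left(\frac{7}{5} \left(-20\right) + 0\right)\right) = 25776 - 238 \left(127 + \left(-28 + 0\right)\right) = 25776 - 238 \left(127 - 28\right) = 25776 - 238 \cdot 99 = 25776 - 23562 = 2214$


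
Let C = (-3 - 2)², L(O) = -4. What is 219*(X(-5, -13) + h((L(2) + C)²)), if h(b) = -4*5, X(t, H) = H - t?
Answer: -6132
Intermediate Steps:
C = 25 (C = (-5)² = 25)
h(b) = -20
219*(X(-5, -13) + h((L(2) + C)²)) = 219*((-13 - 1*(-5)) - 20) = 219*((-13 + 5) - 20) = 219*(-8 - 20) = 219*(-28) = -6132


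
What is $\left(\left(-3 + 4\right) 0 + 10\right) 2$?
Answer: $20$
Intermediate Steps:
$\left(\left(-3 + 4\right) 0 + 10\right) 2 = \left(1 \cdot 0 + 10\right) 2 = \left(0 + 10\right) 2 = 10 \cdot 2 = 20$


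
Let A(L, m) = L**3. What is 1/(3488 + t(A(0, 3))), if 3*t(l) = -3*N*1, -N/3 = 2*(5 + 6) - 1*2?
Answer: 1/3548 ≈ 0.00028185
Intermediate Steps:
N = -60 (N = -3*(2*(5 + 6) - 1*2) = -3*(2*11 - 2) = -3*(22 - 2) = -3*20 = -60)
t(l) = 60 (t(l) = (-3*(-60)*1)/3 = (180*1)/3 = (1/3)*180 = 60)
1/(3488 + t(A(0, 3))) = 1/(3488 + 60) = 1/3548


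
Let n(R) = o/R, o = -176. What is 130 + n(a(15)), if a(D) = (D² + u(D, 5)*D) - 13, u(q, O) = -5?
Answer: 17634/137 ≈ 128.72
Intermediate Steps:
a(D) = -13 + D² - 5*D (a(D) = (D² - 5*D) - 13 = -13 + D² - 5*D)
n(R) = -176/R
130 + n(a(15)) = 130 - 176/(-13 + 15² - 5*15) = 130 - 176/(-13 + 225 - 75) = 130 - 176/137 = 17634/137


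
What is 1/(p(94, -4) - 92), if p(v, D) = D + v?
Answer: -½ ≈ -0.50000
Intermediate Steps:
1/(p(94, -4) - 92) = 1/((-4 + 94) - 92) = 1/(90 - 92) = 1/(-2) = -½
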